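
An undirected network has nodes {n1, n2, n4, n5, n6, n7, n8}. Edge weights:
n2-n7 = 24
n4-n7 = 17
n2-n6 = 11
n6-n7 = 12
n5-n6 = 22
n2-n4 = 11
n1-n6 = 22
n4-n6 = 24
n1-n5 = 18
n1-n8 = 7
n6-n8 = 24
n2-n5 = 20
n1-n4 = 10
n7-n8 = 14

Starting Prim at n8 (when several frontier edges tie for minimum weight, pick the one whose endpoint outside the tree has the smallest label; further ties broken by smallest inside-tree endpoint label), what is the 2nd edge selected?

Prim's algorithm from n8:
Step 1: cheapest edge leaving the tree is n1-n8 (7); add n1.
Step 2: cheapest edge leaving the tree is n1-n4 (10); add n4.
Step 3: cheapest edge leaving the tree is n2-n4 (11); add n2.
Step 4: cheapest edge leaving the tree is n2-n6 (11); add n6.
Step 5: cheapest edge leaving the tree is n6-n7 (12); add n7.
Step 6: cheapest edge leaving the tree is n1-n5 (18); add n5.
The 2nd edge added is n1-n4.

n1-n4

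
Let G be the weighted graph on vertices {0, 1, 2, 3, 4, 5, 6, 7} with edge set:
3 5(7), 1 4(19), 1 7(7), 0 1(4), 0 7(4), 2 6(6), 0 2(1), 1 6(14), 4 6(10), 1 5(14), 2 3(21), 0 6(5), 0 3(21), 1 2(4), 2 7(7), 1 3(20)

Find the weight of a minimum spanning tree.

45

Prim's algorithm from 1:
Step 1: cheapest edge leaving the tree is 0 1 (4); add 0.
Step 2: cheapest edge leaving the tree is 0 2 (1); add 2.
Step 3: cheapest edge leaving the tree is 0 7 (4); add 7.
Step 4: cheapest edge leaving the tree is 0 6 (5); add 6.
Step 5: cheapest edge leaving the tree is 4 6 (10); add 4.
Step 6: cheapest edge leaving the tree is 1 5 (14); add 5.
Step 7: cheapest edge leaving the tree is 3 5 (7); add 3.
MST edges: 0 1, 0 2, 0 7, 0 6, 4 6, 1 5, 3 5; total weight 4+1+4+5+10+14+7 = 45.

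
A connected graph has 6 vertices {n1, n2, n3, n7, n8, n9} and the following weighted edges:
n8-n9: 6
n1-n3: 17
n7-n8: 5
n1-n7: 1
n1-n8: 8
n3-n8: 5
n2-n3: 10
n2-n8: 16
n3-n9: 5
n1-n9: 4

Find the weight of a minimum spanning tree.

Kruskal: consider edges lightest-first.
n1-n7 (1): add — endpoints in different components.
n1-n9 (4): add — endpoints in different components.
n3-n8 (5): add — endpoints in different components.
n3-n9 (5): add — endpoints in different components.
n7-n8 (5): skip — n8 and n7 already connected.
n8-n9 (6): skip — n8 and n9 already connected.
n1-n8 (8): skip — n1 and n8 already connected.
n2-n3 (10): add — endpoints in different components.
MST edges: n1-n7, n1-n9, n3-n8, n3-n9, n2-n3; total weight 1+4+5+5+10 = 25.

25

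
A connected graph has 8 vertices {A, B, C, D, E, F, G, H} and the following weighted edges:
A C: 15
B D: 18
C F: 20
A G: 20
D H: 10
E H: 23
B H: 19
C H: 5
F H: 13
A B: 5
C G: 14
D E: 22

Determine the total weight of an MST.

Prim, starting at D.
Step 1: frontier [D H 10, B D 18, D E 22] → take D H (10); add H.
Step 2: frontier [B D 18, D E 22, C H 5, F H 13, B H 19, E H 23] → take C H (5); add C.
Step 3: frontier [C G 14, A C 15, C F 20, B D 18, D E 22, F H 13, B H 19, E H 23] → take F H (13); add F.
Step 4: frontier [C G 14, A C 15, B D 18, D E 22, B H 19, E H 23] → take C G (14); add G.
Step 5: frontier [A C 15, B D 18, D E 22, A G 20, B H 19, E H 23] → take A C (15); add A.
Step 6: frontier [A B 5, B D 18, D E 22, B H 19, E H 23] → take A B (5); add B.
Step 7: frontier [D E 22, E H 23] → take D E (22); add E.
MST edges: D H, C H, F H, C G, A C, A B, D E; total weight 10+5+13+14+15+5+22 = 84.

84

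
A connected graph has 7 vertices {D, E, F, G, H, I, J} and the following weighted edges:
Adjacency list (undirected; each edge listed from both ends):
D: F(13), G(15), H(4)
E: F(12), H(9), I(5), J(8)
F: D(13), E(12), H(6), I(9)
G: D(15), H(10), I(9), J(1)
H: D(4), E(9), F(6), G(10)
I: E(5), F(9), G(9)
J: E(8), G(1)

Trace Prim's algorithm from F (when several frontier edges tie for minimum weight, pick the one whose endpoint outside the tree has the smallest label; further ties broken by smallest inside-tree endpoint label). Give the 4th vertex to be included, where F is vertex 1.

Prim, starting at F.
Step 1: cheapest edge leaving the tree is F-H (6); add H.
Step 2: cheapest edge leaving the tree is D-H (4); add D.
Step 3: cheapest edge leaving the tree is E-H (9); add E.
Step 4: cheapest edge leaving the tree is E-I (5); add I.
Step 5: cheapest edge leaving the tree is E-J (8); add J.
Step 6: cheapest edge leaving the tree is G-J (1); add G.
Vertex order: F, H, D, E, I, J, G. The 4th vertex is E.

E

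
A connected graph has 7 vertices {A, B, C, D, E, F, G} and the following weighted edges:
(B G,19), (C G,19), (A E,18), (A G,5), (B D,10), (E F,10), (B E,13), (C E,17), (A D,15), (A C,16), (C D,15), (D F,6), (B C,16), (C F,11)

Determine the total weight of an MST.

57

Grow the tree from D using Prim:
Step 1: frontier [D F 6, B D 10, A D 15, C D 15] → take D F (6); add F.
Step 2: frontier [B D 10, A D 15, C D 15, E F 10, C F 11] → take B D (10); add B.
Step 3: frontier [B E 13, B C 16, B G 19, A D 15, C D 15, E F 10, C F 11] → take E F (10); add E.
Step 4: frontier [B C 16, B G 19, A D 15, C D 15, C E 17, A E 18, C F 11] → take C F (11); add C.
Step 5: frontier [B G 19, A C 16, C G 19, A D 15, A E 18] → take A D (15); add A.
Step 6: frontier [A G 5, B G 19, C G 19] → take A G (5); add G.
MST edges: D F, B D, E F, C F, A D, A G; total weight 6+10+10+11+15+5 = 57.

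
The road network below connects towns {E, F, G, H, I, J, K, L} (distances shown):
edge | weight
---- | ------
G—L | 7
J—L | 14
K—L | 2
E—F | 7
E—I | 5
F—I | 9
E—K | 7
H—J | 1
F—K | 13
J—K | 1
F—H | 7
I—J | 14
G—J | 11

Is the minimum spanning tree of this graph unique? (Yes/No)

No

Kruskal's algorithm — process edges by increasing weight (ties by edge label):
H—J (1): add — endpoints in different components.
J—K (1): add — endpoints in different components.
K—L (2): add — endpoints in different components.
E—I (5): add — endpoints in different components.
E—F (7): add — endpoints in different components.
E—K (7): add — endpoints in different components.
F—H (7): skip — F and H already connected.
G—L (7): add — endpoints in different components.
Non-tree edge F—H has weight 7, equal to the heaviest edge on its tree cycle — swapping gives another MST of the same weight. Not unique.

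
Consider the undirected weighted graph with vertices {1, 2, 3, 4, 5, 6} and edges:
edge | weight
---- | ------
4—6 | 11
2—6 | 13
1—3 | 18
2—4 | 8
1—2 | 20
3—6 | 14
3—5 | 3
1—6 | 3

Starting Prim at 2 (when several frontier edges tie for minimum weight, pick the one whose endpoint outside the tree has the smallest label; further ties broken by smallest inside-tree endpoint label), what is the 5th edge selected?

Grow the tree from 2 using Prim:
Step 1: frontier [2—4 8, 2—6 13, 1—2 20] → take 2—4 (8); add 4.
Step 2: frontier [2—6 13, 1—2 20, 4—6 11] → take 4—6 (11); add 6.
Step 3: frontier [1—2 20, 1—6 3, 3—6 14] → take 1—6 (3); add 1.
Step 4: frontier [1—3 18, 3—6 14] → take 3—6 (14); add 3.
Step 5: frontier [3—5 3] → take 3—5 (3); add 5.
The 5th edge added is 3—5.

3-5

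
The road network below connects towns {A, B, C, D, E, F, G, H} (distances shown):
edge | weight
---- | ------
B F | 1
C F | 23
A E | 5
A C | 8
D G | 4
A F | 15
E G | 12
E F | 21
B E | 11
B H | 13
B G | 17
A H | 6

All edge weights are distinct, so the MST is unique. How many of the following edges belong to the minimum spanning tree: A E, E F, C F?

Kruskal's algorithm — process edges by increasing weight (ties by edge label):
B F (1): add — endpoints in different components.
D G (4): add — endpoints in different components.
A E (5): add — endpoints in different components.
A H (6): add — endpoints in different components.
A C (8): add — endpoints in different components.
B E (11): add — endpoints in different components.
E G (12): add — endpoints in different components.
MST edge set: {B F, D G, A E, A H, A C, B E, E G}.
Of the listed edges, {A E} are in the MST → 1.

1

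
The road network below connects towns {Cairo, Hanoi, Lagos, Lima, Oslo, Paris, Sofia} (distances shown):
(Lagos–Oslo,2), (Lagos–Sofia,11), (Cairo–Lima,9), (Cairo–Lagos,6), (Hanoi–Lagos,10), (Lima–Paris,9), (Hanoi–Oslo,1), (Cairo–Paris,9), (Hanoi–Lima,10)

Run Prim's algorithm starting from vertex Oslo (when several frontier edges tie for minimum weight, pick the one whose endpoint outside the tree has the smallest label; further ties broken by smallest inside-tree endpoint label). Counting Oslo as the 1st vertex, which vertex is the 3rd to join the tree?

Prim, starting at Oslo.
Step 1: frontier [Hanoi–Oslo 1, Lagos–Oslo 2] → take Hanoi–Oslo (1); add Hanoi.
Step 2: frontier [Hanoi–Lagos 10, Hanoi–Lima 10, Lagos–Oslo 2] → take Lagos–Oslo (2); add Lagos.
Step 3: frontier [Hanoi–Lima 10, Cairo–Lagos 6, Lagos–Sofia 11] → take Cairo–Lagos (6); add Cairo.
Step 4: frontier [Cairo–Lima 9, Cairo–Paris 9, Hanoi–Lima 10, Lagos–Sofia 11] → take Cairo–Lima (9); add Lima.
Step 5: frontier [Cairo–Paris 9, Lagos–Sofia 11, Lima–Paris 9] → take Cairo–Paris (9); add Paris.
Step 6: frontier [Lagos–Sofia 11] → take Lagos–Sofia (11); add Sofia.
Vertex order: Oslo, Hanoi, Lagos, Cairo, Lima, Paris, Sofia. The 3rd vertex is Lagos.

Lagos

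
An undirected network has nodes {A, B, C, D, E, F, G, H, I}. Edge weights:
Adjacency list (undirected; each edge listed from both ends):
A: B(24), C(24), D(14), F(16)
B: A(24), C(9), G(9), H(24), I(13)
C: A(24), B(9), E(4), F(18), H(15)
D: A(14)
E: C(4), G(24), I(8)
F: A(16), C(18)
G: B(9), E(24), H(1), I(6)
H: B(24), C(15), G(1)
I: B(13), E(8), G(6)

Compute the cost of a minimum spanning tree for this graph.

Prim, starting at G.
Step 1: cheapest edge leaving the tree is G H (1); add H.
Step 2: cheapest edge leaving the tree is G I (6); add I.
Step 3: cheapest edge leaving the tree is E I (8); add E.
Step 4: cheapest edge leaving the tree is C E (4); add C.
Step 5: cheapest edge leaving the tree is B C (9); add B.
Step 6: cheapest edge leaving the tree is C F (18); add F.
Step 7: cheapest edge leaving the tree is A F (16); add A.
Step 8: cheapest edge leaving the tree is A D (14); add D.
MST edges: G H, G I, E I, C E, B C, C F, A F, A D; total weight 1+6+8+4+9+18+16+14 = 76.

76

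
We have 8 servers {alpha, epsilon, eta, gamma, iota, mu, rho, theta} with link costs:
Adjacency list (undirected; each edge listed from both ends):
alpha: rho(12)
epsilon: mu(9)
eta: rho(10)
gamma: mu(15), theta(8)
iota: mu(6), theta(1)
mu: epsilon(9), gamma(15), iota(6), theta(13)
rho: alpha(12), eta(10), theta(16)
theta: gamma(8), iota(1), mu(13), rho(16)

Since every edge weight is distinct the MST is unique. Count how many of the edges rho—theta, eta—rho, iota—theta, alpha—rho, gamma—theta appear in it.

5

Kruskal's algorithm — process edges by increasing weight (ties by edge label):
iota—theta (1): add — endpoints in different components.
iota—mu (6): add — endpoints in different components.
gamma—theta (8): add — endpoints in different components.
epsilon—mu (9): add — endpoints in different components.
eta—rho (10): add — endpoints in different components.
alpha—rho (12): add — endpoints in different components.
mu—theta (13): skip — mu and theta already connected.
gamma—mu (15): skip — gamma and mu already connected.
rho—theta (16): add — endpoints in different components.
MST edge set: {iota—theta, iota—mu, gamma—theta, epsilon—mu, eta—rho, alpha—rho, rho—theta}.
Of the listed edges, {rho—theta, eta—rho, iota—theta, alpha—rho, gamma—theta} are in the MST → 5.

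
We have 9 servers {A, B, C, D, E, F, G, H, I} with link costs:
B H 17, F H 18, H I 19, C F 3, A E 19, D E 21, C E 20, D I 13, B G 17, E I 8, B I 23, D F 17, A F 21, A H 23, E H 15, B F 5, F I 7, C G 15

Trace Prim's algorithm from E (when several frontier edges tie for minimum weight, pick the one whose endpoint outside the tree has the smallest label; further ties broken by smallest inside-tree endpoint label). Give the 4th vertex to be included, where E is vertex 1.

Grow the tree from E using Prim:
Step 1: cheapest edge leaving the tree is E I (8); add I.
Step 2: cheapest edge leaving the tree is F I (7); add F.
Step 3: cheapest edge leaving the tree is C F (3); add C.
Step 4: cheapest edge leaving the tree is B F (5); add B.
Step 5: cheapest edge leaving the tree is D I (13); add D.
Step 6: cheapest edge leaving the tree is C G (15); add G.
Step 7: cheapest edge leaving the tree is E H (15); add H.
Step 8: cheapest edge leaving the tree is A E (19); add A.
Vertex order: E, I, F, C, B, D, G, H, A. The 4th vertex is C.

C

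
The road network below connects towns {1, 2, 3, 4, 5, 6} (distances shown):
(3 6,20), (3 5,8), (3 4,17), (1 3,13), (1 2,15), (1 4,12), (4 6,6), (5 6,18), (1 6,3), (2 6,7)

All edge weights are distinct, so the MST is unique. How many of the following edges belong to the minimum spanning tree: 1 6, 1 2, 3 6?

1

Sort edges by weight, then run Kruskal:
1 6 (3): add. Components now {1,6} {2} {3} {4} {5}
4 6 (6): add. Components now {1,4,6} {2} {3} {5}
2 6 (7): add. Components now {1,2,4,6} {3} {5}
3 5 (8): add. Components now {1,2,4,6} {3,5}
1 4 (12): skip — 1 and 4 already connected.
1 3 (13): add. Components now {1,2,3,4,5,6}
MST edge set: {1 6, 4 6, 2 6, 3 5, 1 3}.
Of the listed edges, {1 6} are in the MST → 1.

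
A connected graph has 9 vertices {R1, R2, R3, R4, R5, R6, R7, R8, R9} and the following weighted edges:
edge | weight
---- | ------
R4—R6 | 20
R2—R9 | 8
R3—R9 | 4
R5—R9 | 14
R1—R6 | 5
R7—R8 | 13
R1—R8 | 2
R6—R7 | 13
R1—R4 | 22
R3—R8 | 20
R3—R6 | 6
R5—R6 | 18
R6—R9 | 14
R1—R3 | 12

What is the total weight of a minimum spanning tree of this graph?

Prim's algorithm from R5:
Step 1: frontier [R5—R9 14, R5—R6 18] → take R5—R9 (14); add R9.
Step 2: frontier [R5—R6 18, R3—R9 4, R2—R9 8, R6—R9 14] → take R3—R9 (4); add R3.
Step 3: frontier [R3—R6 6, R1—R3 12, R3—R8 20, R5—R6 18, R2—R9 8, R6—R9 14] → take R3—R6 (6); add R6.
Step 4: frontier [R1—R3 12, R3—R8 20, R1—R6 5, R6—R7 13, R4—R6 20, R2—R9 8] → take R1—R6 (5); add R1.
Step 5: frontier [R1—R8 2, R1—R4 22, R3—R8 20, R6—R7 13, R4—R6 20, R2—R9 8] → take R1—R8 (2); add R8.
Step 6: frontier [R1—R4 22, R6—R7 13, R4—R6 20, R7—R8 13, R2—R9 8] → take R2—R9 (8); add R2.
Step 7: frontier [R1—R4 22, R6—R7 13, R4—R6 20, R7—R8 13] → take R6—R7 (13); add R7.
Step 8: frontier [R1—R4 22, R4—R6 20] → take R4—R6 (20); add R4.
MST edges: R5—R9, R3—R9, R3—R6, R1—R6, R1—R8, R2—R9, R6—R7, R4—R6; total weight 14+4+6+5+2+8+13+20 = 72.

72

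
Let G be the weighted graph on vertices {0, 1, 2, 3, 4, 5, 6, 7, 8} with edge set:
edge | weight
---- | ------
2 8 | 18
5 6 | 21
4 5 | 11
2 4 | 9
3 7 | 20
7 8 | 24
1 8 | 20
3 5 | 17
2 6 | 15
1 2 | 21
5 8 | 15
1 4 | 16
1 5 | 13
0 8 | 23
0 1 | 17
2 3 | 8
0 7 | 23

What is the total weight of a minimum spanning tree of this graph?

108

Kruskal's algorithm — process edges by increasing weight (ties by edge label):
2 3 (8): add — endpoints in different components.
2 4 (9): add — endpoints in different components.
4 5 (11): add — endpoints in different components.
1 5 (13): add — endpoints in different components.
2 6 (15): add — endpoints in different components.
5 8 (15): add — endpoints in different components.
1 4 (16): skip — 1 and 4 already connected.
0 1 (17): add — endpoints in different components.
3 5 (17): skip — 3 and 5 already connected.
2 8 (18): skip — 2 and 8 already connected.
1 8 (20): skip — 1 and 8 already connected.
3 7 (20): add — endpoints in different components.
MST edges: 2 3, 2 4, 4 5, 1 5, 2 6, 5 8, 0 1, 3 7; total weight 8+9+11+13+15+15+17+20 = 108.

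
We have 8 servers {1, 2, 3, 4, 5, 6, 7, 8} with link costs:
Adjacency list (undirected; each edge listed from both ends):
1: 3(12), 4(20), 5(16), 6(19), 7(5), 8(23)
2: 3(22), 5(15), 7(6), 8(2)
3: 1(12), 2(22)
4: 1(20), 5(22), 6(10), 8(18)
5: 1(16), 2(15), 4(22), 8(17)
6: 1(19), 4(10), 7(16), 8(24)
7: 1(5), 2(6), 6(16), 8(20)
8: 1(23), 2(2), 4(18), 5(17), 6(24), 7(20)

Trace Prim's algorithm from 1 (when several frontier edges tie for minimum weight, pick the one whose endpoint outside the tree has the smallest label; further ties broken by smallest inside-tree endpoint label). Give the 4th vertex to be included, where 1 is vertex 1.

Grow the tree from 1 using Prim:
Step 1: cheapest edge leaving the tree is 1–7 (5); add 7.
Step 2: cheapest edge leaving the tree is 2–7 (6); add 2.
Step 3: cheapest edge leaving the tree is 2–8 (2); add 8.
Step 4: cheapest edge leaving the tree is 1–3 (12); add 3.
Step 5: cheapest edge leaving the tree is 2–5 (15); add 5.
Step 6: cheapest edge leaving the tree is 6–7 (16); add 6.
Step 7: cheapest edge leaving the tree is 4–6 (10); add 4.
Vertex order: 1, 7, 2, 8, 3, 5, 6, 4. The 4th vertex is 8.

8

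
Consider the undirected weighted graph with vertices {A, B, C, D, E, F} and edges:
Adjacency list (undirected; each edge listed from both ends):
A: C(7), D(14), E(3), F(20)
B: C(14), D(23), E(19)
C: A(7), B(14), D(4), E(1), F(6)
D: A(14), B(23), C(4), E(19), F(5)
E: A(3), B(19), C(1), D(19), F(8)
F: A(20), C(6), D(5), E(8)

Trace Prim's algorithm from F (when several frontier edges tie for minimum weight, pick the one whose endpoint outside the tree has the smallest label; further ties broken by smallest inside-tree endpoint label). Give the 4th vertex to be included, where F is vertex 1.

Grow the tree from F using Prim:
Step 1: frontier [D—F 5, C—F 6, E—F 8, A—F 20] → take D—F (5); add D.
Step 2: frontier [C—D 4, A—D 14, D—E 19, B—D 23, C—F 6, E—F 8, A—F 20] → take C—D (4); add C.
Step 3: frontier [C—E 1, A—C 7, B—C 14, A—D 14, D—E 19, B—D 23, E—F 8, A—F 20] → take C—E (1); add E.
Step 4: frontier [A—C 7, B—C 14, A—D 14, B—D 23, A—E 3, B—E 19, A—F 20] → take A—E (3); add A.
Step 5: frontier [B—C 14, B—D 23, B—E 19] → take B—C (14); add B.
Vertex order: F, D, C, E, A, B. The 4th vertex is E.

E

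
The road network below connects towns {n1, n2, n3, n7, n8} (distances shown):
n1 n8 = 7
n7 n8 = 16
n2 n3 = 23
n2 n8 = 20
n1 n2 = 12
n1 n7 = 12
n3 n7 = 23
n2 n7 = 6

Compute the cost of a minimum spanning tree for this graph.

48

Prim, starting at n2.
Step 1: frontier [n2 n7 6, n1 n2 12, n2 n8 20, n2 n3 23] → take n2 n7 (6); add n7.
Step 2: frontier [n1 n2 12, n2 n8 20, n2 n3 23, n1 n7 12, n7 n8 16, n3 n7 23] → take n1 n2 (12); add n1.
Step 3: frontier [n1 n8 7, n2 n8 20, n2 n3 23, n7 n8 16, n3 n7 23] → take n1 n8 (7); add n8.
Step 4: frontier [n2 n3 23, n3 n7 23] → take n2 n3 (23); add n3.
MST edges: n2 n7, n1 n2, n1 n8, n2 n3; total weight 6+12+7+23 = 48.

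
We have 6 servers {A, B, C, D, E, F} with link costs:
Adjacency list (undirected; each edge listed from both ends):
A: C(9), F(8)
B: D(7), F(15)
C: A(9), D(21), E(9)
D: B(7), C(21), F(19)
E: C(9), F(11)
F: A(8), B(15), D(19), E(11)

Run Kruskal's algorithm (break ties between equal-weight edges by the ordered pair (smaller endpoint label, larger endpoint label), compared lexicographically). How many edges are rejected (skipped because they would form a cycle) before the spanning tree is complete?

Kruskal's algorithm — process edges by increasing weight (ties by edge label):
B-D (7): add. Components now {A} {B,D} {C} {E} {F}
A-F (8): add. Components now {A,F} {B,D} {C} {E}
A-C (9): add. Components now {A,C,F} {B,D} {E}
C-E (9): add. Components now {A,C,E,F} {B,D}
E-F (11): skip — E and F already connected.
B-F (15): add. Components now {A,B,C,D,E,F}
Edges rejected before the tree was complete: 1.

1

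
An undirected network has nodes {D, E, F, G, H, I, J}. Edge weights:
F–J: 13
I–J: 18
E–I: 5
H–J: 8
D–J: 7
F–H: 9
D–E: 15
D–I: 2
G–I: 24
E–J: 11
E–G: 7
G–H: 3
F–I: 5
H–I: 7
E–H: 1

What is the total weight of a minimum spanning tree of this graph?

23

Sort edges by weight, then run Kruskal:
E–H (1): add — endpoints in different components.
D–I (2): add — endpoints in different components.
G–H (3): add — endpoints in different components.
E–I (5): add — endpoints in different components.
F–I (5): add — endpoints in different components.
D–J (7): add — endpoints in different components.
MST edges: E–H, D–I, G–H, E–I, F–I, D–J; total weight 1+2+3+5+5+7 = 23.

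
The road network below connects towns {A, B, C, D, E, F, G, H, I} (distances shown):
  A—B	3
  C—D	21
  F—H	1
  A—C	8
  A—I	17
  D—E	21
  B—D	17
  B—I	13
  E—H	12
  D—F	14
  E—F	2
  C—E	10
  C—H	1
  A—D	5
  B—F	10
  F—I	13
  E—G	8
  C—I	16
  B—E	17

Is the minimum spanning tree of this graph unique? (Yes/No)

Kruskal: consider edges lightest-first.
C—H (1): add — endpoints in different components.
F—H (1): add — endpoints in different components.
E—F (2): add — endpoints in different components.
A—B (3): add — endpoints in different components.
A—D (5): add — endpoints in different components.
A—C (8): add — endpoints in different components.
E—G (8): add — endpoints in different components.
B—F (10): skip — B and F already connected.
C—E (10): skip — C and E already connected.
E—H (12): skip — E and H already connected.
B—I (13): add — endpoints in different components.
Non-tree edge F—I has weight 13, equal to the heaviest edge on its tree cycle — swapping gives another MST of the same weight. Not unique.

No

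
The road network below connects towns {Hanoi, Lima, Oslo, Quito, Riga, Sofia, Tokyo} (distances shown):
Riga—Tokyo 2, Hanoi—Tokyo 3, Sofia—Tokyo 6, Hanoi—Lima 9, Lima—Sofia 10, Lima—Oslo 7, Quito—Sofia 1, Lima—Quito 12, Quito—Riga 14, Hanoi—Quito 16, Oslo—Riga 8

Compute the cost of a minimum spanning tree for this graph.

Sort edges by weight, then run Kruskal:
Quito—Sofia (1): add — endpoints in different components.
Riga—Tokyo (2): add — endpoints in different components.
Hanoi—Tokyo (3): add — endpoints in different components.
Sofia—Tokyo (6): add — endpoints in different components.
Lima—Oslo (7): add — endpoints in different components.
Oslo—Riga (8): add — endpoints in different components.
MST edges: Quito—Sofia, Riga—Tokyo, Hanoi—Tokyo, Sofia—Tokyo, Lima—Oslo, Oslo—Riga; total weight 1+2+3+6+7+8 = 27.

27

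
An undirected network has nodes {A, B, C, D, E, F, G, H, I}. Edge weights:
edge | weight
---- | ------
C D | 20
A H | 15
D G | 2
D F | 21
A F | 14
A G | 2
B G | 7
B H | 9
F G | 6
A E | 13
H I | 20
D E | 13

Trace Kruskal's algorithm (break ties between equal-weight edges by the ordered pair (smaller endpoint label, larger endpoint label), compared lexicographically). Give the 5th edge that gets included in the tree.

B-H

Sort edges by weight, then run Kruskal:
A G (2): add — endpoints in different components.
D G (2): add — endpoints in different components.
F G (6): add — endpoints in different components.
B G (7): add — endpoints in different components.
B H (9): add — endpoints in different components.
A E (13): add — endpoints in different components.
D E (13): skip — D and E already connected.
A F (14): skip — A and F already connected.
A H (15): skip — A and H already connected.
C D (20): add — endpoints in different components.
H I (20): add — endpoints in different components.
The 5th edge added is B H.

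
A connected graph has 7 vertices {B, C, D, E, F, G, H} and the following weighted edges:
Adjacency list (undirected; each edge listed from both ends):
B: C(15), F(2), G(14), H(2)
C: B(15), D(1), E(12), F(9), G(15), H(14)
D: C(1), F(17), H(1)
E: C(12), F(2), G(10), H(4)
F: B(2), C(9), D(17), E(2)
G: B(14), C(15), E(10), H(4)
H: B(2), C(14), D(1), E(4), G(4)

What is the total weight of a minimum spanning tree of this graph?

Prim's algorithm from G:
Step 1: cheapest edge leaving the tree is G—H (4); add H.
Step 2: cheapest edge leaving the tree is D—H (1); add D.
Step 3: cheapest edge leaving the tree is C—D (1); add C.
Step 4: cheapest edge leaving the tree is B—H (2); add B.
Step 5: cheapest edge leaving the tree is B—F (2); add F.
Step 6: cheapest edge leaving the tree is E—F (2); add E.
MST edges: G—H, D—H, C—D, B—H, B—F, E—F; total weight 4+1+1+2+2+2 = 12.

12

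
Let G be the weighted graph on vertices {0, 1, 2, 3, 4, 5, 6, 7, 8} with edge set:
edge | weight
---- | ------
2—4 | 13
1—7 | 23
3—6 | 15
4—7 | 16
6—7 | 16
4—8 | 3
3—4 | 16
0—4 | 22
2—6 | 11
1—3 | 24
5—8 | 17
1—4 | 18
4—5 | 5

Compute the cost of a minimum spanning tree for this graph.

Prim, starting at 3.
Step 1: cheapest edge leaving the tree is 3—6 (15); add 6.
Step 2: cheapest edge leaving the tree is 2—6 (11); add 2.
Step 3: cheapest edge leaving the tree is 2—4 (13); add 4.
Step 4: cheapest edge leaving the tree is 4—8 (3); add 8.
Step 5: cheapest edge leaving the tree is 4—5 (5); add 5.
Step 6: cheapest edge leaving the tree is 4—7 (16); add 7.
Step 7: cheapest edge leaving the tree is 1—4 (18); add 1.
Step 8: cheapest edge leaving the tree is 0—4 (22); add 0.
MST edges: 3—6, 2—6, 2—4, 4—8, 4—5, 4—7, 1—4, 0—4; total weight 15+11+13+3+5+16+18+22 = 103.

103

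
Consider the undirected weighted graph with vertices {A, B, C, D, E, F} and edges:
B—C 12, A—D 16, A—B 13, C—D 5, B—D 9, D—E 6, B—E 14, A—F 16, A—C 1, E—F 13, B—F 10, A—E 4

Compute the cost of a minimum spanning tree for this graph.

29

Prim's algorithm from C:
Step 1: frontier [A—C 1, C—D 5, B—C 12] → take A—C (1); add A.
Step 2: frontier [A—E 4, A—B 13, A—D 16, A—F 16, C—D 5, B—C 12] → take A—E (4); add E.
Step 3: frontier [A—B 13, A—D 16, A—F 16, C—D 5, B—C 12, D—E 6, E—F 13, B—E 14] → take C—D (5); add D.
Step 4: frontier [A—B 13, A—F 16, B—C 12, B—D 9, E—F 13, B—E 14] → take B—D (9); add B.
Step 5: frontier [A—F 16, B—F 10, E—F 13] → take B—F (10); add F.
MST edges: A—C, A—E, C—D, B—D, B—F; total weight 1+4+5+9+10 = 29.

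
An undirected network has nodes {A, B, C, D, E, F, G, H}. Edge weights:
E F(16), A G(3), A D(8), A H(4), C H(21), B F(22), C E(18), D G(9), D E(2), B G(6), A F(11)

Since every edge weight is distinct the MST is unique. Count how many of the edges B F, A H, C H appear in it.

Kruskal's algorithm — process edges by increasing weight (ties by edge label):
D E (2): add — endpoints in different components.
A G (3): add — endpoints in different components.
A H (4): add — endpoints in different components.
B G (6): add — endpoints in different components.
A D (8): add — endpoints in different components.
D G (9): skip — D and G already connected.
A F (11): add — endpoints in different components.
E F (16): skip — E and F already connected.
C E (18): add — endpoints in different components.
MST edge set: {D E, A G, A H, B G, A D, A F, C E}.
Of the listed edges, {A H} are in the MST → 1.

1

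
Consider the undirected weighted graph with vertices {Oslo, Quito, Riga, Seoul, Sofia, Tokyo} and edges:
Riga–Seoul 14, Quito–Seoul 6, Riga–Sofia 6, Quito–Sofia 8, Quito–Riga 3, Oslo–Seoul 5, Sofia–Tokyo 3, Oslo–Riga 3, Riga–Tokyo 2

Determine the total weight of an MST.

16

Kruskal: consider edges lightest-first.
Riga–Tokyo (2): add — endpoints in different components.
Oslo–Riga (3): add — endpoints in different components.
Quito–Riga (3): add — endpoints in different components.
Sofia–Tokyo (3): add — endpoints in different components.
Oslo–Seoul (5): add — endpoints in different components.
MST edges: Riga–Tokyo, Oslo–Riga, Quito–Riga, Sofia–Tokyo, Oslo–Seoul; total weight 2+3+3+3+5 = 16.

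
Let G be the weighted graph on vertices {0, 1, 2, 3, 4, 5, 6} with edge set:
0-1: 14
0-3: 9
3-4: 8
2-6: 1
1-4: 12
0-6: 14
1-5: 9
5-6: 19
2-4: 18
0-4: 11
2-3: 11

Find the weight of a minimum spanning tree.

Kruskal: consider edges lightest-first.
2-6 (1): add. Components now {0} {1} {2,6} {3} {4} {5}
3-4 (8): add. Components now {0} {1} {2,6} {3,4} {5}
0-3 (9): add. Components now {0,3,4} {1} {2,6} {5}
1-5 (9): add. Components now {0,3,4} {1,5} {2,6}
0-4 (11): skip — 0 and 4 already connected.
2-3 (11): add. Components now {0,2,3,4,6} {1,5}
1-4 (12): add. Components now {0,1,2,3,4,5,6}
MST edges: 2-6, 3-4, 0-3, 1-5, 2-3, 1-4; total weight 1+8+9+9+11+12 = 50.

50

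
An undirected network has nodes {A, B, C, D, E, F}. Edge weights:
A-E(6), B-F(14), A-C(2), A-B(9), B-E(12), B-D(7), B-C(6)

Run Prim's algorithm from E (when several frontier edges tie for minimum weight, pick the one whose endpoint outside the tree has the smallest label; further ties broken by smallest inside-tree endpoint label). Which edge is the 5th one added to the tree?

B-F

Grow the tree from E using Prim:
Step 1: cheapest edge leaving the tree is A-E (6); add A.
Step 2: cheapest edge leaving the tree is A-C (2); add C.
Step 3: cheapest edge leaving the tree is B-C (6); add B.
Step 4: cheapest edge leaving the tree is B-D (7); add D.
Step 5: cheapest edge leaving the tree is B-F (14); add F.
The 5th edge added is B-F.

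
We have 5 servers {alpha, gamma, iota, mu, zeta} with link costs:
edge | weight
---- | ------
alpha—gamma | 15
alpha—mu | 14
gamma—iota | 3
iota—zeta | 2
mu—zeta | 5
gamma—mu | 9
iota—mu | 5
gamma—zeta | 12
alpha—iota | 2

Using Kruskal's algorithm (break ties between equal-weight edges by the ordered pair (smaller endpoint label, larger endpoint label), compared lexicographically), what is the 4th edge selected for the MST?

Sort edges by weight, then run Kruskal:
alpha—iota (2): add — endpoints in different components.
iota—zeta (2): add — endpoints in different components.
gamma—iota (3): add — endpoints in different components.
iota—mu (5): add — endpoints in different components.
The 4th edge added is iota—mu.

iota-mu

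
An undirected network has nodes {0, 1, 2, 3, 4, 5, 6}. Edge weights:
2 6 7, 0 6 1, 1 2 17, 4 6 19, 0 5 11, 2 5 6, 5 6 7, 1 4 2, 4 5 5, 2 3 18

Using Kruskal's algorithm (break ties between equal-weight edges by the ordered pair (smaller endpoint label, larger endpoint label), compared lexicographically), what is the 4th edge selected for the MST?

Kruskal's algorithm — process edges by increasing weight (ties by edge label):
0 6 (1): add. Components now {0,6} {1} {2} {3} {4} {5}
1 4 (2): add. Components now {0,6} {1,4} {2} {3} {5}
4 5 (5): add. Components now {0,6} {1,4,5} {2} {3}
2 5 (6): add. Components now {0,6} {1,2,4,5} {3}
2 6 (7): add. Components now {0,1,2,4,5,6} {3}
5 6 (7): skip — 5 and 6 already connected.
0 5 (11): skip — 0 and 5 already connected.
1 2 (17): skip — 1 and 2 already connected.
2 3 (18): add. Components now {0,1,2,3,4,5,6}
The 4th edge added is 2 5.

2-5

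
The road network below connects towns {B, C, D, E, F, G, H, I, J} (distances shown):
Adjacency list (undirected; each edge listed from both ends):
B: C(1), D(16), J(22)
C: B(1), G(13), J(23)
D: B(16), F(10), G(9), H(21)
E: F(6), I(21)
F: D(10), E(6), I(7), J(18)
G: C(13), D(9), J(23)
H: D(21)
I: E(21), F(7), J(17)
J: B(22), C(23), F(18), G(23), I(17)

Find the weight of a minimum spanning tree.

84

Prim's algorithm from J:
Step 1: cheapest edge leaving the tree is I J (17); add I.
Step 2: cheapest edge leaving the tree is F I (7); add F.
Step 3: cheapest edge leaving the tree is E F (6); add E.
Step 4: cheapest edge leaving the tree is D F (10); add D.
Step 5: cheapest edge leaving the tree is D G (9); add G.
Step 6: cheapest edge leaving the tree is C G (13); add C.
Step 7: cheapest edge leaving the tree is B C (1); add B.
Step 8: cheapest edge leaving the tree is D H (21); add H.
MST edges: I J, F I, E F, D F, D G, C G, B C, D H; total weight 17+7+6+10+9+13+1+21 = 84.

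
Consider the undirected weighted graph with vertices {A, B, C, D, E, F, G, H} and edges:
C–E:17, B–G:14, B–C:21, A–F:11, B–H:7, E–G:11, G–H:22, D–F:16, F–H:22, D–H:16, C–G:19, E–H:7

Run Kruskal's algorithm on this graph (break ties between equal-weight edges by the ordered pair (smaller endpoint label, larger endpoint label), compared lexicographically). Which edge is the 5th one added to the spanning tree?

Kruskal: consider edges lightest-first.
B–H (7): add — endpoints in different components.
E–H (7): add — endpoints in different components.
A–F (11): add — endpoints in different components.
E–G (11): add — endpoints in different components.
B–G (14): skip — B and G already connected.
D–F (16): add — endpoints in different components.
D–H (16): add — endpoints in different components.
C–E (17): add — endpoints in different components.
The 5th edge added is D–F.

D-F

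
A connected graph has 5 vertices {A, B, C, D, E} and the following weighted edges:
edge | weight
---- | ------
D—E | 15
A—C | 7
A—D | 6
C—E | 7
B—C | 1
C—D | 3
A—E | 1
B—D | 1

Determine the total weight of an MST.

9

Sort edges by weight, then run Kruskal:
A—E (1): add — endpoints in different components.
B—C (1): add — endpoints in different components.
B—D (1): add — endpoints in different components.
C—D (3): skip — C and D already connected.
A—D (6): add — endpoints in different components.
MST edges: A—E, B—C, B—D, A—D; total weight 1+1+1+6 = 9.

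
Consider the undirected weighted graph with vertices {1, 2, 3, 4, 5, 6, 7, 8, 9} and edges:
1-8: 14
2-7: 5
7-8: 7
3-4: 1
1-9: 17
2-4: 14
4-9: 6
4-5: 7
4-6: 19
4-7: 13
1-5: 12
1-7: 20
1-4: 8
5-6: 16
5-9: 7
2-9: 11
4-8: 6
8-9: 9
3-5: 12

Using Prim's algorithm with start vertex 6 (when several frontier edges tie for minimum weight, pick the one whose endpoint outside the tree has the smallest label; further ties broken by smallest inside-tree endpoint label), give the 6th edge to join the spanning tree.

Prim's algorithm from 6:
Step 1: cheapest edge leaving the tree is 5-6 (16); add 5.
Step 2: cheapest edge leaving the tree is 4-5 (7); add 4.
Step 3: cheapest edge leaving the tree is 3-4 (1); add 3.
Step 4: cheapest edge leaving the tree is 4-8 (6); add 8.
Step 5: cheapest edge leaving the tree is 4-9 (6); add 9.
Step 6: cheapest edge leaving the tree is 7-8 (7); add 7.
Step 7: cheapest edge leaving the tree is 2-7 (5); add 2.
Step 8: cheapest edge leaving the tree is 1-4 (8); add 1.
The 6th edge added is 7-8.

7-8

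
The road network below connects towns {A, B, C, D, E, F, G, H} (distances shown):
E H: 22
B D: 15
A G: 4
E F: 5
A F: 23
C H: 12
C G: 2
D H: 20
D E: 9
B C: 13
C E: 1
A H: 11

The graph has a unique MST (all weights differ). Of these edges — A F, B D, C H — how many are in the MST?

Kruskal: consider edges lightest-first.
C E (1): add — endpoints in different components.
C G (2): add — endpoints in different components.
A G (4): add — endpoints in different components.
E F (5): add — endpoints in different components.
D E (9): add — endpoints in different components.
A H (11): add — endpoints in different components.
C H (12): skip — C and H already connected.
B C (13): add — endpoints in different components.
MST edge set: {C E, C G, A G, E F, D E, A H, B C}.
Of the listed edges, {} are in the MST → 0.

0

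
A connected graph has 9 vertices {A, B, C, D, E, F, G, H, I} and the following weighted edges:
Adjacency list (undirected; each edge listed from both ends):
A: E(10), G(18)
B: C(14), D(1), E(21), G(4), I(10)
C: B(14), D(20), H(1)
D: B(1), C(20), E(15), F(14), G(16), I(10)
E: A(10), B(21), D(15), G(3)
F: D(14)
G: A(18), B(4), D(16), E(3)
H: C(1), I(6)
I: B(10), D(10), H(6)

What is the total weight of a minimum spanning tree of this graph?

Prim, starting at F.
Step 1: cheapest edge leaving the tree is D-F (14); add D.
Step 2: cheapest edge leaving the tree is B-D (1); add B.
Step 3: cheapest edge leaving the tree is B-G (4); add G.
Step 4: cheapest edge leaving the tree is E-G (3); add E.
Step 5: cheapest edge leaving the tree is A-E (10); add A.
Step 6: cheapest edge leaving the tree is B-I (10); add I.
Step 7: cheapest edge leaving the tree is H-I (6); add H.
Step 8: cheapest edge leaving the tree is C-H (1); add C.
MST edges: D-F, B-D, B-G, E-G, A-E, B-I, H-I, C-H; total weight 14+1+4+3+10+10+6+1 = 49.

49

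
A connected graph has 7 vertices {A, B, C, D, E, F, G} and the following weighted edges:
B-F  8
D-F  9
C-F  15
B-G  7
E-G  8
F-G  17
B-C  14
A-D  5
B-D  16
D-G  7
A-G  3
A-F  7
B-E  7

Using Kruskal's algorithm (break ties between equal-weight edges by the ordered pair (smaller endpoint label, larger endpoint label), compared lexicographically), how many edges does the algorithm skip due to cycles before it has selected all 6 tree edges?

Kruskal: consider edges lightest-first.
A-G (3): add. Components now {A,G} {B} {C} {D} {E} {F}
A-D (5): add. Components now {A,D,G} {B} {C} {E} {F}
A-F (7): add. Components now {A,D,F,G} {B} {C} {E}
B-E (7): add. Components now {A,D,F,G} {B,E} {C}
B-G (7): add. Components now {A,B,D,E,F,G} {C}
D-G (7): skip — D and G already connected.
B-F (8): skip — B and F already connected.
E-G (8): skip — E and G already connected.
D-F (9): skip — D and F already connected.
B-C (14): add. Components now {A,B,C,D,E,F,G}
Edges rejected before the tree was complete: 4.

4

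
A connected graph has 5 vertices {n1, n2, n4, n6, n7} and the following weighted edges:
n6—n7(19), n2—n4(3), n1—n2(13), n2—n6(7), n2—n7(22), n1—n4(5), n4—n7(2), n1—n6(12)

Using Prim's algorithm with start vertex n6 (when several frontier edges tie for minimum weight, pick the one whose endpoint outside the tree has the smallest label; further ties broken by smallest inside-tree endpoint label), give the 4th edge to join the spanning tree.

n1-n4

Grow the tree from n6 using Prim:
Step 1: cheapest edge leaving the tree is n2—n6 (7); add n2.
Step 2: cheapest edge leaving the tree is n2—n4 (3); add n4.
Step 3: cheapest edge leaving the tree is n4—n7 (2); add n7.
Step 4: cheapest edge leaving the tree is n1—n4 (5); add n1.
The 4th edge added is n1—n4.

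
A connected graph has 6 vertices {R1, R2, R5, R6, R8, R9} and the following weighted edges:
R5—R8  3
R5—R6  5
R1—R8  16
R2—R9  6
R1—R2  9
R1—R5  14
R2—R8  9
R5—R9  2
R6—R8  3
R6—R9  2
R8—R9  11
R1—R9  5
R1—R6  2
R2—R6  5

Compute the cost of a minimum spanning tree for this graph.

14

Sort edges by weight, then run Kruskal:
R1—R6 (2): add — endpoints in different components.
R5—R9 (2): add — endpoints in different components.
R6—R9 (2): add — endpoints in different components.
R5—R8 (3): add — endpoints in different components.
R6—R8 (3): skip — R6 and R8 already connected.
R1—R9 (5): skip — R9 and R1 already connected.
R2—R6 (5): add — endpoints in different components.
MST edges: R1—R6, R5—R9, R6—R9, R5—R8, R2—R6; total weight 2+2+2+3+5 = 14.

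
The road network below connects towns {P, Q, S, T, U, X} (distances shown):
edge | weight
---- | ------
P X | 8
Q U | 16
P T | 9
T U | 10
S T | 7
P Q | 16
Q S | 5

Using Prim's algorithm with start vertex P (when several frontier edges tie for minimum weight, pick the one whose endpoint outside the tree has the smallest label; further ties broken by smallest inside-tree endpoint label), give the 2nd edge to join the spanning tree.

P-T

Prim's algorithm from P:
Step 1: cheapest edge leaving the tree is P X (8); add X.
Step 2: cheapest edge leaving the tree is P T (9); add T.
Step 3: cheapest edge leaving the tree is S T (7); add S.
Step 4: cheapest edge leaving the tree is Q S (5); add Q.
Step 5: cheapest edge leaving the tree is T U (10); add U.
The 2nd edge added is P T.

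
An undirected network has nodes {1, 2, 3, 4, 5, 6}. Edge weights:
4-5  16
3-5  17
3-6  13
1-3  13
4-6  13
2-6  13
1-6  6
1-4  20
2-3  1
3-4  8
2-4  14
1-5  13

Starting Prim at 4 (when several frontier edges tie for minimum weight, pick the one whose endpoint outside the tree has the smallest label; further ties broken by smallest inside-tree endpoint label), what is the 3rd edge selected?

Prim's algorithm from 4:
Step 1: cheapest edge leaving the tree is 3-4 (8); add 3.
Step 2: cheapest edge leaving the tree is 2-3 (1); add 2.
Step 3: cheapest edge leaving the tree is 1-3 (13); add 1.
Step 4: cheapest edge leaving the tree is 1-6 (6); add 6.
Step 5: cheapest edge leaving the tree is 1-5 (13); add 5.
The 3rd edge added is 1-3.

1-3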